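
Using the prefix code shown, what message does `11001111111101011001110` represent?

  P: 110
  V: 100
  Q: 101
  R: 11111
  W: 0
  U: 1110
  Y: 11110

PWRUQVU

Read left to right; each codeword is recognised as soon as it completes (prefix code):
  110→P | 0→W | 11111→R | 1110→U | 101→Q | 100→V | 1110→U
Decoded message: PWRUQVU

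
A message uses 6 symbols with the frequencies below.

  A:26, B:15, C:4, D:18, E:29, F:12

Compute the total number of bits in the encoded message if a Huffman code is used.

255

Greedily combine the two least-frequent nodes:
merge C(4) and F(12): 16
merge B(15) and 16: 31
merge D(18) and A(26): 44
merge E(29) and 31: 60
merge 44 and 60: 104
The encoded length is the sum of every internal node's weight: 16 + 31 + 44 + 60 + 104 = 255 bits.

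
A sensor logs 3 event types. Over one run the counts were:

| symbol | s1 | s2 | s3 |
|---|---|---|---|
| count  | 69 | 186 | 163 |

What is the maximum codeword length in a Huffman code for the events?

2

Merge the two lowest-weight nodes at each step:
combine s1(69), s3(163) → 232
combine s2(186), 232 → 418
The rarest symbols sit at the bottom; the longest codeword is 2 bits.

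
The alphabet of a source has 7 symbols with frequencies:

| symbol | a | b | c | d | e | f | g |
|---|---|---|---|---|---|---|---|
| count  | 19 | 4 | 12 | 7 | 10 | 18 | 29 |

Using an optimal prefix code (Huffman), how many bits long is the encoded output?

260

Build the Huffman tree bottom-up:
merge b(4) and d(7): 11
merge e(10) and 11: 21
merge c(12) and f(18): 30
merge a(19) and 21: 40
merge g(29) and 30: 59
merge 40 and 59: 99
The encoded length is the sum of every internal node's weight: 11 + 21 + 30 + 40 + 59 + 99 = 260 bits.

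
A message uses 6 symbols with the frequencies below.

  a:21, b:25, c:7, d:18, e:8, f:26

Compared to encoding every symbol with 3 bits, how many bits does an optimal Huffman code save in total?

57

Fixed-length: 3 bits × 105 symbols = 315 bits.
Huffman merges:
c(7) + e(8) → 15
15 + d(18) → 33
a(21) + b(25) → 46
f(26) + 33 → 59
46 + 59 → 105
Huffman total = 15 + 33 + 46 + 59 + 105 = 258 bits.
Saving = 315 − 258 = 57 bits.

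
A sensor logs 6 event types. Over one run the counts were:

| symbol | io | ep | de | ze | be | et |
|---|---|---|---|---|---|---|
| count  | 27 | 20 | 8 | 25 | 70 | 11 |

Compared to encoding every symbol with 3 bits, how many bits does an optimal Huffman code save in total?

121

Fixed-length: 3 bits × 161 symbols = 483 bits.
Huffman merges:
merge de(8) and et(11): 19
merge 19 and ep(20): 39
merge ze(25) and io(27): 52
merge 39 and 52: 91
merge be(70) and 91: 161
Huffman total = 19 + 39 + 52 + 91 + 161 = 362 bits.
Saving = 483 − 362 = 121 bits.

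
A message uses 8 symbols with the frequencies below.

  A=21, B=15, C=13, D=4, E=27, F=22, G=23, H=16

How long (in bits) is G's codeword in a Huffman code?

Build the tree from the bottom:
D(4) + C(13) → 17
B(15) + H(16) → 31
17 + A(21) → 38
F(22) + G(23) → 45
E(27) + 31 → 58
38 + 45 → 83
58 + 83 → 141
G's leaf is at depth 3, giving a 3-bit codeword.

3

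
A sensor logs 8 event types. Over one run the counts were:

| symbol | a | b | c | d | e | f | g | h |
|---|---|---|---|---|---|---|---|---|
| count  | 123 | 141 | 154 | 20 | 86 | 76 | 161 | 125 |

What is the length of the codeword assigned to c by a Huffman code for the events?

3

Repeatedly merge the two smallest:
merge d(20) and f(76): 96
merge e(86) and 96: 182
merge a(123) and h(125): 248
merge b(141) and c(154): 295
merge g(161) and 182: 343
merge 248 and 295: 543
merge 343 and 543: 886
c sits 3 levels below the root, so its codeword is 3 bits.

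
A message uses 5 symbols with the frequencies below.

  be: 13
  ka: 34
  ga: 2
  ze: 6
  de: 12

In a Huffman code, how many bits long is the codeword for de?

Repeatedly merge the two smallest:
ga(2) + ze(6) → 8
8 + de(12) → 20
be(13) + 20 → 33
33 + ka(34) → 67
de sits 3 levels below the root, so its codeword is 3 bits.

3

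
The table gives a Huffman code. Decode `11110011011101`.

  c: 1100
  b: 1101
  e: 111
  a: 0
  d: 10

Read left to right; each codeword is recognised as soon as it completes (prefix code):
  111→e | 10→d | 0→a | 1101→b | 1101→b
Decoded message: edabb

edabb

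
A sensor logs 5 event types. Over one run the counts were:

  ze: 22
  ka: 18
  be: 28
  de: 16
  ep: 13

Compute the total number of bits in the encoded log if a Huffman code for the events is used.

Greedily combine the two least-frequent nodes:
combine ep(13), de(16) → 29
combine ka(18), ze(22) → 40
combine be(28), 29 → 57
combine 40, 57 → 97
Each symbol's bit-cost is frequency × depth; summing gives 223 bits (equivalently 29 + 40 + 57 + 97).

223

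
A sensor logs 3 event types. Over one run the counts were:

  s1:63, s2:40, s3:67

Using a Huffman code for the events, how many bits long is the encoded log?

Build the Huffman tree bottom-up:
combine s2(40), s1(63) → 103
combine s3(67), 103 → 170
Total encoded bits = sum of merged weights = 103 + 170 = 273.

273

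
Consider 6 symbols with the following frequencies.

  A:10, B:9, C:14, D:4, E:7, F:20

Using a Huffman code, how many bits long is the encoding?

158

Merge the two smallest weights repeatedly:
merge D(4) and E(7): 11
merge B(9) and A(10): 19
merge 11 and C(14): 25
merge 19 and F(20): 39
merge 25 and 39: 64
The encoded length is the sum of every internal node's weight: 11 + 19 + 25 + 39 + 64 = 158 bits.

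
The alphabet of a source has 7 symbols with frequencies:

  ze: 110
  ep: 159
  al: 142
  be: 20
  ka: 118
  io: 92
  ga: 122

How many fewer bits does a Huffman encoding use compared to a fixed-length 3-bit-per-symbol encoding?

189

Fixed-length: 3 bits × 763 symbols = 2289 bits.
Huffman merges:
combine be(20), io(92) → 112
combine ze(110), 112 → 222
combine ka(118), ga(122) → 240
combine al(142), ep(159) → 301
combine 222, 240 → 462
combine 301, 462 → 763
Huffman total = 112 + 222 + 240 + 301 + 462 + 763 = 2100 bits.
Saving = 2289 − 2100 = 189 bits.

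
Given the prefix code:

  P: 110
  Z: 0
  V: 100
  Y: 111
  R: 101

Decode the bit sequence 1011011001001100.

Read left to right; each codeword is recognised as soon as it completes (prefix code):
  101→R | 101→R | 100→V | 100→V | 110→P | 0→Z
Decoded message: RRVVPZ

RRVVPZ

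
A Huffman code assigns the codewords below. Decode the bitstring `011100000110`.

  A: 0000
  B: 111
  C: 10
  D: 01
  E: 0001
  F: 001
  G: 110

Read left to right; each codeword is recognised as soon as it completes (prefix code):
  01→D | 110→G | 0000→A | 110→G
Decoded message: DGAG

DGAG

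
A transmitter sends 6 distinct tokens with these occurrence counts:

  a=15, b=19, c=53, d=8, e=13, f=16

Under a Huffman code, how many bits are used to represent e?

Build the tree from the bottom:
d(8) + e(13) → 21
a(15) + f(16) → 31
b(19) + 21 → 40
31 + 40 → 71
c(53) + 71 → 124
e sits 4 levels below the root, so its codeword is 4 bits.

4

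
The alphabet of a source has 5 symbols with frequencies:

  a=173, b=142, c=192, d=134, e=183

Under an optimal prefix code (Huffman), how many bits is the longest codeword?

3

Merge the two lowest-weight nodes at each step:
d(134) + b(142) → 276
a(173) + e(183) → 356
c(192) + 276 → 468
356 + 468 → 824
The rarest symbols sit at the bottom; the longest codeword is 3 bits.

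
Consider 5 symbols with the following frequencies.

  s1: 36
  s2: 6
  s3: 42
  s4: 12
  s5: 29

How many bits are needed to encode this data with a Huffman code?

268

Greedily combine the two least-frequent nodes:
s2(6) + s4(12) → 18
18 + s5(29) → 47
s1(36) + s3(42) → 78
47 + 78 → 125
Total encoded bits = sum of merged weights = 18 + 47 + 78 + 125 = 268.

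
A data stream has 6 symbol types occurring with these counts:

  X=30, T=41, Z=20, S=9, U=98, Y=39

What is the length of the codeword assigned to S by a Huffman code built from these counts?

4

Build the tree from the bottom:
S(9) + Z(20) → 29
29 + X(30) → 59
Y(39) + T(41) → 80
59 + 80 → 139
U(98) + 139 → 237
The subtree containing S is merged 4 times, so code length = 4.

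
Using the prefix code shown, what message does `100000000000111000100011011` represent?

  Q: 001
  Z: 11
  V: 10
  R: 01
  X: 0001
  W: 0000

Read left to right; each codeword is recognised as soon as it completes (prefix code):
  10→V | 0000→W | 0000→W | 001→Q | 11→Z | 0001→X | 0001→X | 10→V | 11→Z
Decoded message: VWWQZXXVZ

VWWQZXXVZ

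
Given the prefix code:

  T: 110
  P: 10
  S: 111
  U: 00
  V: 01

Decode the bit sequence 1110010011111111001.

SUPVSSPV

Read left to right; each codeword is recognised as soon as it completes (prefix code):
  111→S | 00→U | 10→P | 01→V | 111→S | 111→S | 10→P | 01→V
Decoded message: SUPVSSPV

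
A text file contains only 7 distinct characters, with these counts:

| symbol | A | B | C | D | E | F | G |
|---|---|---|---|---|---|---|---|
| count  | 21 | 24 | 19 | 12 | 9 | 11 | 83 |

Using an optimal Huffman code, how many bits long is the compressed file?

422

Merge the two smallest weights repeatedly:
merge E(9) and F(11): 20
merge D(12) and C(19): 31
merge 20 and A(21): 41
merge B(24) and 31: 55
merge 41 and 55: 96
merge G(83) and 96: 179
Each symbol's bit-cost is frequency × depth; summing gives 422 bits (equivalently 20 + 31 + 41 + 55 + 96 + 179).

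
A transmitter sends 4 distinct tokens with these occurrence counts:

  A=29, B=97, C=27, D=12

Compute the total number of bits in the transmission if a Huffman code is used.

272

Build the Huffman tree bottom-up:
combine D(12), C(27) → 39
combine A(29), 39 → 68
combine 68, B(97) → 165
Total encoded bits = sum of merged weights = 39 + 68 + 165 = 272.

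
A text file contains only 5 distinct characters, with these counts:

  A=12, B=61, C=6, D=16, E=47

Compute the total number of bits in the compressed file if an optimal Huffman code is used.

275

Greedily combine the two least-frequent nodes:
merge C(6) and A(12): 18
merge D(16) and 18: 34
merge 34 and E(47): 81
merge B(61) and 81: 142
Each symbol's bit-cost is frequency × depth; summing gives 275 bits (equivalently 18 + 34 + 81 + 142).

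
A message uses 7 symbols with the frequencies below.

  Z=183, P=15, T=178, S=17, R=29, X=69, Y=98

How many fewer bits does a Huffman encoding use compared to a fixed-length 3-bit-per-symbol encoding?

366

Fixed-length: 3 bits × 589 symbols = 1767 bits.
Huffman merges:
combine P(15), S(17) → 32
combine R(29), 32 → 61
combine 61, X(69) → 130
combine Y(98), 130 → 228
combine T(178), Z(183) → 361
combine 228, 361 → 589
Huffman total = 32 + 61 + 130 + 228 + 361 + 589 = 1401 bits.
Saving = 1767 − 1401 = 366 bits.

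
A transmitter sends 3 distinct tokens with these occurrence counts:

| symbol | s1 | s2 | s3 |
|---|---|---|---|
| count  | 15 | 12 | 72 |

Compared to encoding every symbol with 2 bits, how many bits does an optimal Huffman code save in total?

72

Fixed-length: 2 bits × 99 symbols = 198 bits.
Huffman merges:
s2(12) + s1(15) → 27
27 + s3(72) → 99
Huffman total = 27 + 99 = 126 bits.
Saving = 198 − 126 = 72 bits.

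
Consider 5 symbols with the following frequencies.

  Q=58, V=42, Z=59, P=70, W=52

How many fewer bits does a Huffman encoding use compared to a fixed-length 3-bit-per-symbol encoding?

187

Fixed-length: 3 bits × 281 symbols = 843 bits.
Huffman merges:
combine V(42), W(52) → 94
combine Q(58), Z(59) → 117
combine P(70), 94 → 164
combine 117, 164 → 281
Huffman total = 94 + 117 + 164 + 281 = 656 bits.
Saving = 843 − 656 = 187 bits.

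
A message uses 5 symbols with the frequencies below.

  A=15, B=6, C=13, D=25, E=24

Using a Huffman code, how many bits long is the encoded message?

Build the Huffman tree bottom-up:
B(6) + C(13) → 19
A(15) + 19 → 34
E(24) + D(25) → 49
34 + 49 → 83
The encoded length is the sum of every internal node's weight: 19 + 34 + 49 + 83 = 185 bits.

185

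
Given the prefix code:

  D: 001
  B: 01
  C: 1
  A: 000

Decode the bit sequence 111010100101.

Read left to right; each codeword is recognised as soon as it completes (prefix code):
  1→C | 1→C | 1→C | 01→B | 01→B | 001→D | 01→B
Decoded message: CCCBBDB

CCCBBDB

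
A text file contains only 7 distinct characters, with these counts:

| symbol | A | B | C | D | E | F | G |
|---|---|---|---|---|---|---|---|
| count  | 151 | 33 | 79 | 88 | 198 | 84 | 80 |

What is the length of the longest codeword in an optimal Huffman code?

Merge the two lowest-weight nodes at each step:
merge B(33) and C(79): 112
merge G(80) and F(84): 164
merge D(88) and 112: 200
merge A(151) and 164: 315
merge E(198) and 200: 398
merge 315 and 398: 713
The rarest symbols sit at the bottom; the longest codeword is 4 bits.

4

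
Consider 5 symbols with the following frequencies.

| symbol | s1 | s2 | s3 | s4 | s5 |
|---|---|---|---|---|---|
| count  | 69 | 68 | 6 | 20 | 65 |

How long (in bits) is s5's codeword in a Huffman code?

Build the tree from the bottom:
merge s3(6) and s4(20): 26
merge 26 and s5(65): 91
merge s2(68) and s1(69): 137
merge 91 and 137: 228
s5's leaf is at depth 2, giving a 2-bit codeword.

2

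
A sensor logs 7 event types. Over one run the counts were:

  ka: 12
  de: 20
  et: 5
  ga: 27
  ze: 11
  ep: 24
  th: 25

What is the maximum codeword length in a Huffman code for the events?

Merge the two lowest-weight nodes at each step:
combine et(5), ze(11) → 16
combine ka(12), 16 → 28
combine de(20), ep(24) → 44
combine th(25), ga(27) → 52
combine 28, 44 → 72
combine 52, 72 → 124
The rarest symbols sit at the bottom; the longest codeword is 4 bits.

4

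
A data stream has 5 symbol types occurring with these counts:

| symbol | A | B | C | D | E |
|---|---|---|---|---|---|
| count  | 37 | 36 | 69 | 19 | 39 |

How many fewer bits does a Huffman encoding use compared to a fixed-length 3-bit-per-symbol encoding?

Fixed-length: 3 bits × 200 symbols = 600 bits.
Huffman merges:
combine D(19), B(36) → 55
combine A(37), E(39) → 76
combine 55, C(69) → 124
combine 76, 124 → 200
Huffman total = 55 + 76 + 124 + 200 = 455 bits.
Saving = 600 − 455 = 145 bits.

145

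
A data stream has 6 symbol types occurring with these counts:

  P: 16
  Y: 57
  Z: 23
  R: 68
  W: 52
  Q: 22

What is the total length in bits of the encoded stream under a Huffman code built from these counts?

575

Merge the two smallest weights repeatedly:
P(16) + Q(22) → 38
Z(23) + 38 → 61
W(52) + Y(57) → 109
61 + R(68) → 129
109 + 129 → 238
Total encoded bits = sum of merged weights = 38 + 61 + 109 + 129 + 238 = 575.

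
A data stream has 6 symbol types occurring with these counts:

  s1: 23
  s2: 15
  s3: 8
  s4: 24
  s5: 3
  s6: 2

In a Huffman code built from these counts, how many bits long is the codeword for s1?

Build the tree from the bottom:
s6(2) + s5(3) → 5
5 + s3(8) → 13
13 + s2(15) → 28
s1(23) + s4(24) → 47
28 + 47 → 75
The subtree containing s1 is merged 2 times, so code length = 2.

2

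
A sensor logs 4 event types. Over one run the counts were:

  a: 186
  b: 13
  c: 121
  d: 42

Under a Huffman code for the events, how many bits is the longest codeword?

3

Merge the two lowest-weight nodes at each step:
combine b(13), d(42) → 55
combine 55, c(121) → 176
combine 176, a(186) → 362
The first pair merged (b, d) ends up deepest, at depth 3.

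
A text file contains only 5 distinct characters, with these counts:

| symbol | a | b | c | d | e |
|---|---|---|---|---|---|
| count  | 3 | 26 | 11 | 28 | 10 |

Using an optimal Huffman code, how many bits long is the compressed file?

Merge the two smallest weights repeatedly:
a(3) + e(10) → 13
c(11) + 13 → 24
24 + b(26) → 50
d(28) + 50 → 78
The encoded length is the sum of every internal node's weight: 13 + 24 + 50 + 78 = 165 bits.

165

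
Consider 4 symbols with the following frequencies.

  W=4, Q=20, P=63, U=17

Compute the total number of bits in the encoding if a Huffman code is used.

Greedily combine the two least-frequent nodes:
merge W(4) and U(17): 21
merge Q(20) and 21: 41
merge 41 and P(63): 104
Each symbol's bit-cost is frequency × depth; summing gives 166 bits (equivalently 21 + 41 + 104).

166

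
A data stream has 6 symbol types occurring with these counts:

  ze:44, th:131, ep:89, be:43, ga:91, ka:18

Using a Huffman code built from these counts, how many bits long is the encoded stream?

998

Merge the two smallest weights repeatedly:
ka(18) + be(43) → 61
ze(44) + 61 → 105
ep(89) + ga(91) → 180
105 + th(131) → 236
180 + 236 → 416
The encoded length is the sum of every internal node's weight: 61 + 105 + 180 + 236 + 416 = 998 bits.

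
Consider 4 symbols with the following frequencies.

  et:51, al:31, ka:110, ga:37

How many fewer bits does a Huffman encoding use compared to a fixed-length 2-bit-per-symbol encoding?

42

Fixed-length: 2 bits × 229 symbols = 458 bits.
Huffman merges:
al(31) + ga(37) → 68
et(51) + 68 → 119
ka(110) + 119 → 229
Huffman total = 68 + 119 + 229 = 416 bits.
Saving = 458 − 416 = 42 bits.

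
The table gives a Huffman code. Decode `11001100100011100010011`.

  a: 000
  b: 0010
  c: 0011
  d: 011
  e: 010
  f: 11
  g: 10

Read left to right; each codeword is recognised as soon as it completes (prefix code):
  11→f | 0011→c | 0010→b | 0011→c | 10→g | 0010→b | 011→d
Decoded message: fcbcgbd

fcbcgbd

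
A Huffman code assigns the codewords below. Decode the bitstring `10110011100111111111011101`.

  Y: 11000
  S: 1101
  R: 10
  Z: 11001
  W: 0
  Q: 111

Read left to right; each codeword is recognised as soon as it completes (prefix code):
  10→R | 11001→Z | 11001→Z | 111→Q | 111→Q | 1101→S | 1101→S
Decoded message: RZZQQSS

RZZQQSS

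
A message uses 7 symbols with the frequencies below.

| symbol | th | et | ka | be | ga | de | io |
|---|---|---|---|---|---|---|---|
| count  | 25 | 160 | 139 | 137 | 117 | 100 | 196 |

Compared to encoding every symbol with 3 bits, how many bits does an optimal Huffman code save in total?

231

Fixed-length: 3 bits × 874 symbols = 2622 bits.
Huffman merges:
combine th(25), de(100) → 125
combine ga(117), 125 → 242
combine be(137), ka(139) → 276
combine et(160), io(196) → 356
combine 242, 276 → 518
combine 356, 518 → 874
Huffman total = 125 + 242 + 276 + 356 + 518 + 874 = 2391 bits.
Saving = 2622 − 2391 = 231 bits.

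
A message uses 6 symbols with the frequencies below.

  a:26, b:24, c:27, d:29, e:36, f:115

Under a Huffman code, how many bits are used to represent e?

3

Repeatedly merge the two smallest:
b(24) + a(26) → 50
c(27) + d(29) → 56
e(36) + 50 → 86
56 + 86 → 142
f(115) + 142 → 257
e's leaf is at depth 3, giving a 3-bit codeword.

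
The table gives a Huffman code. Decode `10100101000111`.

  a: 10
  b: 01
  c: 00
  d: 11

Read left to right; each codeword is recognised as soon as it completes (prefix code):
  10→a | 10→a | 01→b | 01→b | 00→c | 01→b | 11→d
Decoded message: aabbcbd

aabbcbd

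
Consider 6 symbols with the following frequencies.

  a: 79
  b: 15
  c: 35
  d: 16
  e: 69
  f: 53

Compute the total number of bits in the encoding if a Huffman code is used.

Build the Huffman tree bottom-up:
combine b(15), d(16) → 31
combine 31, c(35) → 66
combine f(53), 66 → 119
combine e(69), a(79) → 148
combine 119, 148 → 267
Total encoded bits = sum of merged weights = 31 + 66 + 119 + 148 + 267 = 631.

631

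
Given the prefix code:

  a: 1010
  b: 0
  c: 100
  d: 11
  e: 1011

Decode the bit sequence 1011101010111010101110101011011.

eaeaeaebd

Read left to right; each codeword is recognised as soon as it completes (prefix code):
  1011→e | 1010→a | 1011→e | 1010→a | 1011→e | 1010→a | 1011→e | 0→b | 11→d
Decoded message: eaeaeaebd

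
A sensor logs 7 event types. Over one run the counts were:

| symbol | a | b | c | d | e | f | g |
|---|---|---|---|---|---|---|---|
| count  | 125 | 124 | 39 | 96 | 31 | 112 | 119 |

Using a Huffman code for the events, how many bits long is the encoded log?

Merge the two smallest weights repeatedly:
merge e(31) and c(39): 70
merge 70 and d(96): 166
merge f(112) and g(119): 231
merge b(124) and a(125): 249
merge 166 and 231: 397
merge 249 and 397: 646
Total encoded bits = sum of merged weights = 70 + 166 + 231 + 249 + 397 + 646 = 1759.

1759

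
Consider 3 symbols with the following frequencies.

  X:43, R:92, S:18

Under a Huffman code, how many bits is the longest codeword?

2

Merge the two lowest-weight nodes at each step:
S(18) + X(43) → 61
61 + R(92) → 153
The rarest symbols sit at the bottom; the longest codeword is 2 bits.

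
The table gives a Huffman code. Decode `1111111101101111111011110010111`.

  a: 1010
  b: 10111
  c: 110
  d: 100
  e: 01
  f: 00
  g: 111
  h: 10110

Read left to right; each codeword is recognised as soon as it completes (prefix code):
  111→g | 111→g | 110→c | 110→c | 111→g | 111→g | 10111→b | 100→d | 10111→b
Decoded message: ggccggbdb

ggccggbdb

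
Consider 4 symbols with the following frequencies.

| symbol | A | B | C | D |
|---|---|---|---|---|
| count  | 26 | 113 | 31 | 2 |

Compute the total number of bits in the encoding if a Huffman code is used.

Greedily combine the two least-frequent nodes:
D(2) + A(26) → 28
28 + C(31) → 59
59 + B(113) → 172
The encoded length is the sum of every internal node's weight: 28 + 59 + 172 = 259 bits.

259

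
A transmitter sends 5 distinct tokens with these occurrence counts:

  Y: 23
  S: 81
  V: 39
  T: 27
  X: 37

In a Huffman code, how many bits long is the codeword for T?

3

Repeatedly merge the two smallest:
Y(23) + T(27) → 50
X(37) + V(39) → 76
50 + 76 → 126
S(81) + 126 → 207
T sits 3 levels below the root, so its codeword is 3 bits.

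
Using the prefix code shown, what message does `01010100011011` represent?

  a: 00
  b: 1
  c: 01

cccacbcb

Read left to right; each codeword is recognised as soon as it completes (prefix code):
  01→c | 01→c | 01→c | 00→a | 01→c | 1→b | 01→c | 1→b
Decoded message: cccacbcb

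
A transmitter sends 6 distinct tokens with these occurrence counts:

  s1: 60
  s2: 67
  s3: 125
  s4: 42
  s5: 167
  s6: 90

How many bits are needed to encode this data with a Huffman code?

Build the Huffman tree bottom-up:
combine s4(42), s1(60) → 102
combine s2(67), s6(90) → 157
combine 102, s3(125) → 227
combine 157, s5(167) → 324
combine 227, 324 → 551
The encoded length is the sum of every internal node's weight: 102 + 157 + 227 + 324 + 551 = 1361 bits.

1361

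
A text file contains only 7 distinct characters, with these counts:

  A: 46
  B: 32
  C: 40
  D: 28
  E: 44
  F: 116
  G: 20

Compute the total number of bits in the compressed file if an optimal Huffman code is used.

Build the Huffman tree bottom-up:
merge G(20) and D(28): 48
merge B(32) and C(40): 72
merge E(44) and A(46): 90
merge 48 and 72: 120
merge 90 and F(116): 206
merge 120 and 206: 326
Total encoded bits = sum of merged weights = 48 + 72 + 90 + 120 + 206 + 326 = 862.

862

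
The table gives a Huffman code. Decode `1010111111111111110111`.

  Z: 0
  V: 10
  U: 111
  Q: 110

VVUUUUQU

Read left to right; each codeword is recognised as soon as it completes (prefix code):
  10→V | 10→V | 111→U | 111→U | 111→U | 111→U | 110→Q | 111→U
Decoded message: VVUUUUQU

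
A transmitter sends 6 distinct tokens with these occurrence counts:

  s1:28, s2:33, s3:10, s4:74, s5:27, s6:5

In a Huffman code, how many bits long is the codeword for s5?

Repeatedly merge the two smallest:
merge s6(5) and s3(10): 15
merge 15 and s5(27): 42
merge s1(28) and s2(33): 61
merge 42 and 61: 103
merge s4(74) and 103: 177
The subtree containing s5 is merged 3 times, so code length = 3.

3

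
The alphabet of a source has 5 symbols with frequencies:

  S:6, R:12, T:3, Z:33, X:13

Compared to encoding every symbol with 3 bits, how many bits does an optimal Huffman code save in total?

Fixed-length: 3 bits × 67 symbols = 201 bits.
Huffman merges:
merge T(3) and S(6): 9
merge 9 and R(12): 21
merge X(13) and 21: 34
merge Z(33) and 34: 67
Huffman total = 9 + 21 + 34 + 67 = 131 bits.
Saving = 201 − 131 = 70 bits.

70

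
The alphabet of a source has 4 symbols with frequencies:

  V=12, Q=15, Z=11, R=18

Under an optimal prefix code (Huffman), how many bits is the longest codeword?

Merge the two lowest-weight nodes at each step:
combine Z(11), V(12) → 23
combine Q(15), R(18) → 33
combine 23, 33 → 56
The first pair merged (Z, V) ends up deepest, at depth 2.

2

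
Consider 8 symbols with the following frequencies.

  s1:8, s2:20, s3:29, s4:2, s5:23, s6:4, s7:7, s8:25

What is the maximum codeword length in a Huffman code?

Merge the two lowest-weight nodes at each step:
s4(2) + s6(4) → 6
6 + s7(7) → 13
s1(8) + 13 → 21
s2(20) + 21 → 41
s5(23) + s8(25) → 48
s3(29) + 41 → 70
48 + 70 → 118
The rarest symbols sit at the bottom; the longest codeword is 6 bits.

6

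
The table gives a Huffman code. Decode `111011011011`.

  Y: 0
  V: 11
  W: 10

VWVYVYV

Read left to right; each codeword is recognised as soon as it completes (prefix code):
  11→V | 10→W | 11→V | 0→Y | 11→V | 0→Y | 11→V
Decoded message: VWVYVYV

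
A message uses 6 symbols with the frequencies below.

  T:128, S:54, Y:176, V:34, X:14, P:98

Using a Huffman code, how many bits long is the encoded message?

1158

Greedily combine the two least-frequent nodes:
combine X(14), V(34) → 48
combine 48, S(54) → 102
combine P(98), 102 → 200
combine T(128), Y(176) → 304
combine 200, 304 → 504
The encoded length is the sum of every internal node's weight: 48 + 102 + 200 + 304 + 504 = 1158 bits.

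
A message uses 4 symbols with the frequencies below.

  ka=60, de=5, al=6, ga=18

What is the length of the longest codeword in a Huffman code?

3

Merge the two lowest-weight nodes at each step:
merge de(5) and al(6): 11
merge 11 and ga(18): 29
merge 29 and ka(60): 89
The rarest symbols sit at the bottom; the longest codeword is 3 bits.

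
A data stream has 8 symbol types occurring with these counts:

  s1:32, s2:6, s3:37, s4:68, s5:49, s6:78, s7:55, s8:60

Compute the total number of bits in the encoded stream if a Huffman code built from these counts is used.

Build the Huffman tree bottom-up:
merge s2(6) and s1(32): 38
merge s3(37) and 38: 75
merge s5(49) and s7(55): 104
merge s8(60) and s4(68): 128
merge 75 and s6(78): 153
merge 104 and 128: 232
merge 153 and 232: 385
Each symbol's bit-cost is frequency × depth; summing gives 1115 bits (equivalently 38 + 75 + 104 + 128 + 153 + 232 + 385).

1115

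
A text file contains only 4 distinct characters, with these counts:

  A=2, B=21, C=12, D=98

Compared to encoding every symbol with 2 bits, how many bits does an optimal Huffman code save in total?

Fixed-length: 2 bits × 133 symbols = 266 bits.
Huffman merges:
merge A(2) and C(12): 14
merge 14 and B(21): 35
merge 35 and D(98): 133
Huffman total = 14 + 35 + 133 = 182 bits.
Saving = 266 − 182 = 84 bits.

84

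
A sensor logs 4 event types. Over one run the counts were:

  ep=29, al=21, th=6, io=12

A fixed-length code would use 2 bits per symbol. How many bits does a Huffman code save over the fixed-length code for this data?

Fixed-length: 2 bits × 68 symbols = 136 bits.
Huffman merges:
merge th(6) and io(12): 18
merge 18 and al(21): 39
merge ep(29) and 39: 68
Huffman total = 18 + 39 + 68 = 125 bits.
Saving = 136 − 125 = 11 bits.

11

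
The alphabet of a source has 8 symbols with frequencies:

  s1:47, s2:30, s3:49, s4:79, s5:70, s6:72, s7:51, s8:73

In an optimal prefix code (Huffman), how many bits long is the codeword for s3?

3

Build the tree from the bottom:
merge s2(30) and s1(47): 77
merge s3(49) and s7(51): 100
merge s5(70) and s6(72): 142
merge s8(73) and 77: 150
merge s4(79) and 100: 179
merge 142 and 150: 292
merge 179 and 292: 471
s3 sits 3 levels below the root, so its codeword is 3 bits.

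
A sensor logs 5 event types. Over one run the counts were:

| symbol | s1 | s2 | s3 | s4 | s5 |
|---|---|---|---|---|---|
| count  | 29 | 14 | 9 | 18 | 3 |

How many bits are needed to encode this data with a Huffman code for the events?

Greedily combine the two least-frequent nodes:
s5(3) + s3(9) → 12
12 + s2(14) → 26
s4(18) + 26 → 44
s1(29) + 44 → 73
The encoded length is the sum of every internal node's weight: 12 + 26 + 44 + 73 = 155 bits.

155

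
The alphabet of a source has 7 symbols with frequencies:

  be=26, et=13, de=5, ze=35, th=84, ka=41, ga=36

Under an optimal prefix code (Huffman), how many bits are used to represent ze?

3

Build the tree from the bottom:
de(5) + et(13) → 18
18 + be(26) → 44
ze(35) + ga(36) → 71
ka(41) + 44 → 85
71 + th(84) → 155
85 + 155 → 240
ze sits 3 levels below the root, so its codeword is 3 bits.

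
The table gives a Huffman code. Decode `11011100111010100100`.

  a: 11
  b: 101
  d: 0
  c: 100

adacabdcc

Read left to right; each codeword is recognised as soon as it completes (prefix code):
  11→a | 0→d | 11→a | 100→c | 11→a | 101→b | 0→d | 100→c | 100→c
Decoded message: adacabdcc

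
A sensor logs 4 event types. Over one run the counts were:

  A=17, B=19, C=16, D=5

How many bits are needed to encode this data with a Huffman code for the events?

114

Greedily combine the two least-frequent nodes:
D(5) + C(16) → 21
A(17) + B(19) → 36
21 + 36 → 57
Total encoded bits = sum of merged weights = 21 + 36 + 57 = 114.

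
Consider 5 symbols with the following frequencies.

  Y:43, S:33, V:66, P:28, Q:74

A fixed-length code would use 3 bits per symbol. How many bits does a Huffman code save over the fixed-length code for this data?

Fixed-length: 3 bits × 244 symbols = 732 bits.
Huffman merges:
P(28) + S(33) → 61
Y(43) + 61 → 104
V(66) + Q(74) → 140
104 + 140 → 244
Huffman total = 61 + 104 + 140 + 244 = 549 bits.
Saving = 732 − 549 = 183 bits.

183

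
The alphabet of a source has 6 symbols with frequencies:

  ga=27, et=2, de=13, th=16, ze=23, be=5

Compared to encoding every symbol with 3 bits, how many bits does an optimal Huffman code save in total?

Fixed-length: 3 bits × 86 symbols = 258 bits.
Huffman merges:
et(2) + be(5) → 7
7 + de(13) → 20
th(16) + 20 → 36
ze(23) + ga(27) → 50
36 + 50 → 86
Huffman total = 7 + 20 + 36 + 50 + 86 = 199 bits.
Saving = 258 − 199 = 59 bits.

59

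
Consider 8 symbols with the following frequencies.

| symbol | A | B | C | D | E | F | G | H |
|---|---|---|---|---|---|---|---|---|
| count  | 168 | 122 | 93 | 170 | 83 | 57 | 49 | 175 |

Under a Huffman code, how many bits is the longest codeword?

Merge the two lowest-weight nodes at each step:
merge G(49) and F(57): 106
merge E(83) and C(93): 176
merge 106 and B(122): 228
merge A(168) and D(170): 338
merge H(175) and 176: 351
merge 228 and 338: 566
merge 351 and 566: 917
The first pair merged (G, F) ends up deepest, at depth 4.

4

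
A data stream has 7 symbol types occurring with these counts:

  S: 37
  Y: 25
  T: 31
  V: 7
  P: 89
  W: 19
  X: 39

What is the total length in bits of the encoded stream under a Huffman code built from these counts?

639

Merge the two smallest weights repeatedly:
merge V(7) and W(19): 26
merge Y(25) and 26: 51
merge T(31) and S(37): 68
merge X(39) and 51: 90
merge 68 and P(89): 157
merge 90 and 157: 247
Total encoded bits = sum of merged weights = 26 + 51 + 68 + 90 + 157 + 247 = 639.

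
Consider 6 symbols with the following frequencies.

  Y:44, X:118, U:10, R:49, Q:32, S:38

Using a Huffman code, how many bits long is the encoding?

Build the Huffman tree bottom-up:
merge U(10) and Q(32): 42
merge S(38) and 42: 80
merge Y(44) and R(49): 93
merge 80 and 93: 173
merge X(118) and 173: 291
Each symbol's bit-cost is frequency × depth; summing gives 679 bits (equivalently 42 + 80 + 93 + 173 + 291).

679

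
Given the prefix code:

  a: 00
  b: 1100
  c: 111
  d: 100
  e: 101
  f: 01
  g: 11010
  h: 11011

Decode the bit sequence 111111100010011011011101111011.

ccdfahfhh

Read left to right; each codeword is recognised as soon as it completes (prefix code):
  111→c | 111→c | 100→d | 01→f | 00→a | 11011→h | 01→f | 11011→h | 11011→h
Decoded message: ccdfahfhh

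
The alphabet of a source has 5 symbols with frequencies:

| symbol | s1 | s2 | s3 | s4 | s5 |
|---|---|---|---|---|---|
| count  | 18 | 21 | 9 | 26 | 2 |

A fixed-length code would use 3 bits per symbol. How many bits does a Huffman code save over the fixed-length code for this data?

65

Fixed-length: 3 bits × 76 symbols = 228 bits.
Huffman merges:
s5(2) + s3(9) → 11
11 + s1(18) → 29
s2(21) + s4(26) → 47
29 + 47 → 76
Huffman total = 11 + 29 + 47 + 76 = 163 bits.
Saving = 228 − 163 = 65 bits.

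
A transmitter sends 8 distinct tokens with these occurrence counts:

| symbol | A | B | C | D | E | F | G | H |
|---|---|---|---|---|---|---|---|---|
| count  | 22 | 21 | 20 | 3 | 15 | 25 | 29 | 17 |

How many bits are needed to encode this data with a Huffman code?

Merge the two smallest weights repeatedly:
merge D(3) and E(15): 18
merge H(17) and 18: 35
merge C(20) and B(21): 41
merge A(22) and F(25): 47
merge G(29) and 35: 64
merge 41 and 47: 88
merge 64 and 88: 152
Total encoded bits = sum of merged weights = 18 + 35 + 41 + 47 + 64 + 88 + 152 = 445.

445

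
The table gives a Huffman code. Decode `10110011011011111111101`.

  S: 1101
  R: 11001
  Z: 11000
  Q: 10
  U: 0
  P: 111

QRQSPPS

Read left to right; each codeword is recognised as soon as it completes (prefix code):
  10→Q | 11001→R | 10→Q | 1101→S | 111→P | 111→P | 1101→S
Decoded message: QRQSPPS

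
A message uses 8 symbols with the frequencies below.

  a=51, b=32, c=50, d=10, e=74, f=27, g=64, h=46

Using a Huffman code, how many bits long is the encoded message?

1025

Build the Huffman tree bottom-up:
combine d(10), f(27) → 37
combine b(32), 37 → 69
combine h(46), c(50) → 96
combine a(51), g(64) → 115
combine 69, e(74) → 143
combine 96, 115 → 211
combine 143, 211 → 354
Each symbol's bit-cost is frequency × depth; summing gives 1025 bits (equivalently 37 + 69 + 96 + 115 + 143 + 211 + 354).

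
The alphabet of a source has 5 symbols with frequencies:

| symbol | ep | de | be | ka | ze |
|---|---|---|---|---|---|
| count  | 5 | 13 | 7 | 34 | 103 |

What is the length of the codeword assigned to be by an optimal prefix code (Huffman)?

4

Repeatedly merge the two smallest:
merge ep(5) and be(7): 12
merge 12 and de(13): 25
merge 25 and ka(34): 59
merge 59 and ze(103): 162
be sits 4 levels below the root, so its codeword is 4 bits.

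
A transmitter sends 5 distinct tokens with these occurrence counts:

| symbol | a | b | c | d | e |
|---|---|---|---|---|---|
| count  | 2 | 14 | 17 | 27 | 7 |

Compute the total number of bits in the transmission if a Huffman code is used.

Build the Huffman tree bottom-up:
a(2) + e(7) → 9
9 + b(14) → 23
c(17) + 23 → 40
d(27) + 40 → 67
Total encoded bits = sum of merged weights = 9 + 23 + 40 + 67 = 139.

139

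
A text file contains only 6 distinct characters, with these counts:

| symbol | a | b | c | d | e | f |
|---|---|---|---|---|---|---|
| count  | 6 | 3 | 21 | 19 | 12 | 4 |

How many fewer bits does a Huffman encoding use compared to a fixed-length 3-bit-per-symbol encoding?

45

Fixed-length: 3 bits × 65 symbols = 195 bits.
Huffman merges:
b(3) + f(4) → 7
a(6) + 7 → 13
e(12) + 13 → 25
d(19) + c(21) → 40
25 + 40 → 65
Huffman total = 7 + 13 + 25 + 40 + 65 = 150 bits.
Saving = 195 − 150 = 45 bits.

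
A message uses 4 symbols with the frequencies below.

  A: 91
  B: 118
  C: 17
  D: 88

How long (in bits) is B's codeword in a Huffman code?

Repeatedly merge the two smallest:
C(17) + D(88) → 105
A(91) + 105 → 196
B(118) + 196 → 314
B sits one level below the root: a 1-bit codeword.

1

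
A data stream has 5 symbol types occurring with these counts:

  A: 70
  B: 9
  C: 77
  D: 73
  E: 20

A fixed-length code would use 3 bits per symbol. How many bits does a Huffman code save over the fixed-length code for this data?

Fixed-length: 3 bits × 249 symbols = 747 bits.
Huffman merges:
B(9) + E(20) → 29
29 + A(70) → 99
D(73) + C(77) → 150
99 + 150 → 249
Huffman total = 29 + 99 + 150 + 249 = 527 bits.
Saving = 747 − 527 = 220 bits.

220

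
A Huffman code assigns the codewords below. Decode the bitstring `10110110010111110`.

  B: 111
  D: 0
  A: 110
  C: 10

CAADCBA

Read left to right; each codeword is recognised as soon as it completes (prefix code):
  10→C | 110→A | 110→A | 0→D | 10→C | 111→B | 110→A
Decoded message: CAADCBA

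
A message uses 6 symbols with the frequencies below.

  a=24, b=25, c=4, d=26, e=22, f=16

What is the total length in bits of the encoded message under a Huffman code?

Build the Huffman tree bottom-up:
merge c(4) and f(16): 20
merge 20 and e(22): 42
merge a(24) and b(25): 49
merge d(26) and 42: 68
merge 49 and 68: 117
Total encoded bits = sum of merged weights = 20 + 42 + 49 + 68 + 117 = 296.

296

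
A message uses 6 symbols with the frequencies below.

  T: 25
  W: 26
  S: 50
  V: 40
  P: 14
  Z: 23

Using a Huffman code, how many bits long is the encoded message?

Greedily combine the two least-frequent nodes:
combine P(14), Z(23) → 37
combine T(25), W(26) → 51
combine 37, V(40) → 77
combine S(50), 51 → 101
combine 77, 101 → 178
Total encoded bits = sum of merged weights = 37 + 51 + 77 + 101 + 178 = 444.

444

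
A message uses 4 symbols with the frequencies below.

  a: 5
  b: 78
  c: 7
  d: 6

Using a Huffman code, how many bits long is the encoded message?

Greedily combine the two least-frequent nodes:
merge a(5) and d(6): 11
merge c(7) and 11: 18
merge 18 and b(78): 96
The encoded length is the sum of every internal node's weight: 11 + 18 + 96 = 125 bits.

125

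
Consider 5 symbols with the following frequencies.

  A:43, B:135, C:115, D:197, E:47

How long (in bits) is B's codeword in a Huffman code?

2

Repeatedly merge the two smallest:
combine A(43), E(47) → 90
combine 90, C(115) → 205
combine B(135), D(197) → 332
combine 205, 332 → 537
B sits 2 levels below the root, so its codeword is 2 bits.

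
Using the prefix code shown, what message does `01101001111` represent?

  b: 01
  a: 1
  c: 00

babcaaaa

Read left to right; each codeword is recognised as soon as it completes (prefix code):
  01→b | 1→a | 01→b | 00→c | 1→a | 1→a | 1→a | 1→a
Decoded message: babcaaaa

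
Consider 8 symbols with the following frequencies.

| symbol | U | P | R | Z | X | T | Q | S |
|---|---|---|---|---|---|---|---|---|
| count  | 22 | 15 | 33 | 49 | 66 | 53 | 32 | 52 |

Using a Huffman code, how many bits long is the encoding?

Merge the two smallest weights repeatedly:
P(15) + U(22) → 37
Q(32) + R(33) → 65
37 + Z(49) → 86
S(52) + T(53) → 105
65 + X(66) → 131
86 + 105 → 191
131 + 191 → 322
Each symbol's bit-cost is frequency × depth; summing gives 937 bits (equivalently 37 + 65 + 86 + 105 + 131 + 191 + 322).

937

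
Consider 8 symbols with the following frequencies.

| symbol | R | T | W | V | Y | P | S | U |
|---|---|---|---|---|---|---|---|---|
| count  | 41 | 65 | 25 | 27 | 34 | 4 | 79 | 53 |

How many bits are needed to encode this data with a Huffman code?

925

Merge the two smallest weights repeatedly:
combine P(4), W(25) → 29
combine V(27), 29 → 56
combine Y(34), R(41) → 75
combine U(53), 56 → 109
combine T(65), 75 → 140
combine S(79), 109 → 188
combine 140, 188 → 328
Each symbol's bit-cost is frequency × depth; summing gives 925 bits (equivalently 29 + 56 + 75 + 109 + 140 + 188 + 328).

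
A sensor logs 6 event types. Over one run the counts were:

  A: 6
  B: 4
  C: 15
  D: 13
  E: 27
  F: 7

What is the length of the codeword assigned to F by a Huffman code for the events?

Huffman merges, smallest pair first:
merge B(4) and A(6): 10
merge F(7) and 10: 17
merge D(13) and C(15): 28
merge 17 and E(27): 44
merge 28 and 44: 72
The subtree containing F is merged 3 times, so code length = 3.

3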